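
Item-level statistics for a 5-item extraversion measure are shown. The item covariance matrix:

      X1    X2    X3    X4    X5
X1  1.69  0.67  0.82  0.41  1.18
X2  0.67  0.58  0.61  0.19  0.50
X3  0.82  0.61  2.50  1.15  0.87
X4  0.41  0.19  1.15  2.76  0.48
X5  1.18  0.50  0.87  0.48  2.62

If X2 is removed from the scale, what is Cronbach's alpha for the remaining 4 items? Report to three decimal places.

Remaining items: X1, X3, X4, X5 (k = 4).
Σσᵢ² = 1.69 + 2.50 + 2.76 + 2.62 = 9.57
σ²_total = 9.57 + 2 × 4.91 = 19.39
α (item deleted) = (4/3)·(1 − 9.57/19.39) = 0.675

α = 0.675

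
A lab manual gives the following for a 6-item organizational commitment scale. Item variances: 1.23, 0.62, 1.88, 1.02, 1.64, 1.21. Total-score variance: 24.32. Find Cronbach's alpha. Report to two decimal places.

ΣVar(i) = 1.23 + 0.62 + 1.88 + 1.02 + 1.64 + 1.21 = 7.60
α = (k/(k−1))·(1 − ΣVar(i)/σ²_total) = (6/5)·(1 − 7.60/24.32) = 0.82

Cronbach's alpha = 0.82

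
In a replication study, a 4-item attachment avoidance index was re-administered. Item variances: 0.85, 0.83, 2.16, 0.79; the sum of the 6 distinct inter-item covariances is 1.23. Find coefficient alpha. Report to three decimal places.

sum of item variances = 0.85 + 0.83 + 2.16 + 0.79 = 4.63
Sum of distinct covariances = 1.23
σ²_T = sum of item variances + 2·Σcov = 4.63 + 2 × 1.23 = 7.09
α = (4/3)·(1 − 4.63/7.09) = 0.463

coefficient alpha = 0.463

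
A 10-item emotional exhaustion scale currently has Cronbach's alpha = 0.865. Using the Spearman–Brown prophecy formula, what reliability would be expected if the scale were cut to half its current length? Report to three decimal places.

predicted reliability = 0.762

Length factor m = 1/2
α' = m·α / (1 − (1−m)·α)
   = 1/2 × 0.865 / (1 − (1 − 1/2) × 0.865)
   = 0.4325 / 0.5675 = 0.762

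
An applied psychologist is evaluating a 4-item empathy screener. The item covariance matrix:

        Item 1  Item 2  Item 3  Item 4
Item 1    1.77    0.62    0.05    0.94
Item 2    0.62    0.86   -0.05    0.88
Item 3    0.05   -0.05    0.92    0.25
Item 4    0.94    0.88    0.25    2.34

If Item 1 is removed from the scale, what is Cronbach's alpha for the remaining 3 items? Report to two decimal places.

α = 0.52

Remaining items: Item 2, Item 3, Item 4 (k = 3).
ΣVar(i) = 0.86 + 0.92 + 2.34 = 4.12
Var(T) = 4.12 + 2 × 1.08 = 6.28
α (item deleted) = (3/2)·(1 − 4.12/6.28) = 0.52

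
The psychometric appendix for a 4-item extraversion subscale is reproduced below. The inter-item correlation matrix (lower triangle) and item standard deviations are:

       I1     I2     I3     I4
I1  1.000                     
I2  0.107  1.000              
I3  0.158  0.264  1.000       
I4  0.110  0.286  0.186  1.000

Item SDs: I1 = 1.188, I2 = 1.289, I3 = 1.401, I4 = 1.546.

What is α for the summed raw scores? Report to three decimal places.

α = 0.479

Σσ²ᵢ = 1.188² + 1.289² + 1.401² + 1.546² = 7.4258
Covariances σ_ij = r_ij · s_i · s_j:
  σ(I1,I2) = 0.107 × 1.188 × 1.289 = 0.1639
  σ(I1,I3) = 0.158 × 1.188 × 1.401 = 0.2630
  σ(I1,I4) = 0.110 × 1.188 × 1.546 = 0.2020
  σ(I2,I3) = 0.264 × 1.289 × 1.401 = 0.4768
  σ(I2,I4) = 0.286 × 1.289 × 1.546 = 0.5699
  σ(I3,I4) = 0.186 × 1.401 × 1.546 = 0.4029
σ²_T = Σσ²ᵢ + 2·Σσ_ij = 7.4258 + 2 × 2.0785 = 11.5828
α = (4/3)·(1 − 7.4258/11.5828) = 0.479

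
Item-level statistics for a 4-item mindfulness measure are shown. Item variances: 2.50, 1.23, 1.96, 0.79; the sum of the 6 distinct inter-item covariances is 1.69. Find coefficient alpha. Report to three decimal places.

α = 0.457

Σσ²ᵢ = 2.50 + 1.23 + 1.96 + 0.79 = 6.48
Sum of distinct covariances = 1.69
total variance = Σσ²ᵢ + 2·Σcov = 6.48 + 2 × 1.69 = 9.86
α = (4/3)·(1 − 6.48/9.86) = 0.457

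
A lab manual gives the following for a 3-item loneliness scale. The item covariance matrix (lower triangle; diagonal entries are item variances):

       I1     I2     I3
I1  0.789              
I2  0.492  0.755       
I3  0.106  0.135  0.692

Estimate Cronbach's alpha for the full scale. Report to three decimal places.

ΣVar(i) = 0.789 + 0.755 + 0.692 = 2.236
Sum of the distinct covariances = 0.733
σ²_T = 2.236 + 2 × 0.733 = 3.702
α = (k/(k−1))·(1 − ΣVar(i)/σ²_T) = (3/2)·(1 − 2.236/3.702) = 0.594

α = 0.594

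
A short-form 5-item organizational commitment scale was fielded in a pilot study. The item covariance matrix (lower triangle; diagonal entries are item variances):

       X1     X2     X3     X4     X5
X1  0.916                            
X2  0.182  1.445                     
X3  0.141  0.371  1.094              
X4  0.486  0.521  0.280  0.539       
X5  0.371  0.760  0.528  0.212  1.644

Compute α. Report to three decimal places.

ΣVar(i) = 0.916 + 1.445 + 1.094 + 0.539 + 1.644 = 5.638
Sum of off-diagonal covariances = 3.852
Var(T) = 5.638 + 2 × 3.852 = 13.342
α = (k/(k−1))·(1 − ΣVar(i)/Var(T)) = (5/4)·(1 − 5.638/13.342) = 0.722

α = 0.722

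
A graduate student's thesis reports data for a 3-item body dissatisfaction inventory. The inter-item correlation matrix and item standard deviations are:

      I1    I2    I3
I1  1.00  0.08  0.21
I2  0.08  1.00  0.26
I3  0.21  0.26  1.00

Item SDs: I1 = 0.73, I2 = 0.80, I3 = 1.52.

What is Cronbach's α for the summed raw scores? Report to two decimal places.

Σσ²ᵢ = 0.73² + 0.80² + 1.52² = 3.4833
Covariances σ_ij = r_ij · s_i · s_j:
  σ(I1,I2) = 0.08 × 0.73 × 0.80 = 0.0467
  σ(I1,I3) = 0.21 × 0.73 × 1.52 = 0.2330
  σ(I2,I3) = 0.26 × 0.80 × 1.52 = 0.3162
σ²_T = Σσ²ᵢ + 2·Σσ_ij = 3.4833 + 2 × 0.5959 = 4.6751
α = (3/2)·(1 − 3.4833/4.6751) = 0.38

Cronbach's α = 0.38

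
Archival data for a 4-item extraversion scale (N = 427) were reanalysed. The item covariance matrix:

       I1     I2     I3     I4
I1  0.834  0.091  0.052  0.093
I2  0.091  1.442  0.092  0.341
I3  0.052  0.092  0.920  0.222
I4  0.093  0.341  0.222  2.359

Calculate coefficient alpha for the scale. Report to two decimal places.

Σσ²ᵢ = 0.834 + 1.442 + 0.920 + 2.359 = 5.555
Sum of the distinct covariances = 0.891
σ²_total = 5.555 + 2 × 0.891 = 7.337
α = (k/(k−1))·(1 − Σσ²ᵢ/σ²_total) = (4/3)·(1 − 5.555/7.337) = 0.32

coefficient alpha = 0.32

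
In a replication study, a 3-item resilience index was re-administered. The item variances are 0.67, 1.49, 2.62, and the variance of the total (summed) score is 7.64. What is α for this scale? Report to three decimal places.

Σσᵢ² = 0.67 + 1.49 + 2.62 = 4.78
α = (k/(k−1))·(1 − Σσᵢ²/σ²_total) = (3/2)·(1 − 4.78/7.64) = 0.562

α = 0.562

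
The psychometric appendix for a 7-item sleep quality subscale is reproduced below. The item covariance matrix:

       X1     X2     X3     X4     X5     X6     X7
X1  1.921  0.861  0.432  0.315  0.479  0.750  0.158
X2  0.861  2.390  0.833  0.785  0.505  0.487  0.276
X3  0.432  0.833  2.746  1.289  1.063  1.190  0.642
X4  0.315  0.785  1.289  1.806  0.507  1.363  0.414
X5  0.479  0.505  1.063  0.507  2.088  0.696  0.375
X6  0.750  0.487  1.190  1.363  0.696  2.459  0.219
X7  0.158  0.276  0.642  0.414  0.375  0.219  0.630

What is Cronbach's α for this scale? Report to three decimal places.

Σσᵢ² = 1.921 + 2.390 + 2.746 + 1.806 + 2.088 + 2.459 + 0.630 = 14.040
Sum of the distinct covariances = 13.639
σ²_T = 14.040 + 2 × 13.639 = 41.318
α = (k/(k−1))·(1 − Σσᵢ²/σ²_T) = (7/6)·(1 − 14.040/41.318) = 0.770

Cronbach's α = 0.770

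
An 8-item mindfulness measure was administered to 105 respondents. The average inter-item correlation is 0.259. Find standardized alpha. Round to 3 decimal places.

standardized alpha = 0.737

Standardized α = k·r̄ / (1 + (k−1)·r̄) = 8 × 0.259 / (1 + 7 × 0.259)
  = 2.0720 / 2.8130 = 0.737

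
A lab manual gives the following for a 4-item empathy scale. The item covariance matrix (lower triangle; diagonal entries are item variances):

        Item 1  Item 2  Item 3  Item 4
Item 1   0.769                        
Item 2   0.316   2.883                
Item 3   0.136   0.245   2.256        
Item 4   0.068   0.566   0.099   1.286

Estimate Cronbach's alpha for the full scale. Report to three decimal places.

Cronbach's alpha = 0.379

Σσ²ᵢ = 0.769 + 2.883 + 2.256 + 1.286 = 7.194
Sum of the distinct covariances = 1.430
total variance = 7.194 + 2 × 1.430 = 10.054
α = (k/(k−1))·(1 − Σσ²ᵢ/total variance) = (4/3)·(1 − 7.194/10.054) = 0.379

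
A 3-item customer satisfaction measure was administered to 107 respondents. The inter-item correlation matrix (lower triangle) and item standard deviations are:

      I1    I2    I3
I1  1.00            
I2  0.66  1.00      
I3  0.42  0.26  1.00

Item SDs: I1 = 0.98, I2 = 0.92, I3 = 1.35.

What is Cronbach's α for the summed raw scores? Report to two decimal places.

Σσ²ᵢ = 0.98² + 0.92² + 1.35² = 3.6293
Covariances σ_ij = r_ij · s_i · s_j:
  σ(I1,I2) = 0.66 × 0.98 × 0.92 = 0.5951
  σ(I1,I3) = 0.42 × 0.98 × 1.35 = 0.5557
  σ(I2,I3) = 0.26 × 0.92 × 1.35 = 0.3229
σ²_T = Σσ²ᵢ + 2·Σσ_ij = 3.6293 + 2 × 1.4737 = 6.5767
α = (3/2)·(1 − 3.6293/6.5767) = 0.67

Cronbach's α = 0.67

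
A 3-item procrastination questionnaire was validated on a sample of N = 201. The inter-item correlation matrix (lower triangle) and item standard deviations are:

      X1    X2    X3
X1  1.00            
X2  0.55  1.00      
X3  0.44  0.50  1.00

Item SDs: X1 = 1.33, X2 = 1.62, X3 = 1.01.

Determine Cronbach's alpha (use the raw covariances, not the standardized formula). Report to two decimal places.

α = 0.73

Σσ²ᵢ = 1.33² + 1.62² + 1.01² = 5.4134
Covariances σ_ij = r_ij · s_i · s_j:
  σ(X1,X2) = 0.55 × 1.33 × 1.62 = 1.1850
  σ(X1,X3) = 0.44 × 1.33 × 1.01 = 0.5911
  σ(X2,X3) = 0.50 × 1.62 × 1.01 = 0.8181
σ²_T = Σσ²ᵢ + 2·Σσ_ij = 5.4134 + 2 × 2.5942 = 10.6018
α = (3/2)·(1 − 5.4134/10.6018) = 0.73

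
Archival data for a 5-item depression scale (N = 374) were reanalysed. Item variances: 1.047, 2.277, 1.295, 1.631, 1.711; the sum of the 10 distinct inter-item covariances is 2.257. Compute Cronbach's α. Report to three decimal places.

Σσᵢ² = 1.047 + 2.277 + 1.295 + 1.631 + 1.711 = 7.961
Sum of distinct covariances = 2.257
σ²_T = Σσᵢ² + 2·Σcov = 7.961 + 2 × 2.257 = 12.475
α = (5/4)·(1 − 7.961/12.475) = 0.452

α = 0.452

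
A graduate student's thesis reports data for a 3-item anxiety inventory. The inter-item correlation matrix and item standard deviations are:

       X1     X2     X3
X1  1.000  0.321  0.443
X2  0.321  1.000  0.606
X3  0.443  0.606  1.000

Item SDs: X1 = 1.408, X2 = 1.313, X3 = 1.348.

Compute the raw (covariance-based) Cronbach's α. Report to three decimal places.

Σσ²ᵢ = 1.408² + 1.313² + 1.348² = 5.5235
Covariances σ_ij = r_ij · s_i · s_j:
  σ(X1,X2) = 0.321 × 1.408 × 1.313 = 0.5934
  σ(X1,X3) = 0.443 × 1.408 × 1.348 = 0.8408
  σ(X2,X3) = 0.606 × 1.313 × 1.348 = 1.0726
σ²_T = Σσ²ᵢ + 2·Σσ_ij = 5.5235 + 2 × 2.5068 = 10.5371
α = (3/2)·(1 − 5.5235/10.5371) = 0.714

α = 0.714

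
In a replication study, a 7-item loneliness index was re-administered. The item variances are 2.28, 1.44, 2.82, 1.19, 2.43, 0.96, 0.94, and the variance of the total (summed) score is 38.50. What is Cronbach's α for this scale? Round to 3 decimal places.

ΣVar(i) = 2.28 + 1.44 + 2.82 + 1.19 + 2.43 + 0.96 + 0.94 = 12.06
α = (k/(k−1))·(1 − ΣVar(i)/total variance) = (7/6)·(1 − 12.06/38.50) = 0.801

Cronbach's α = 0.801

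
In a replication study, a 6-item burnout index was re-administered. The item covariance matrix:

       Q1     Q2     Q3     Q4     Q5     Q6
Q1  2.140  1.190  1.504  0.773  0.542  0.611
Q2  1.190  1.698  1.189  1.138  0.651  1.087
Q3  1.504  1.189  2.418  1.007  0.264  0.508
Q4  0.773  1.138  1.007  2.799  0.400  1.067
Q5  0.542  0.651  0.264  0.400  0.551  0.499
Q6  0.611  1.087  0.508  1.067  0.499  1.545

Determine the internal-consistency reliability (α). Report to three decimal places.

Σσᵢ² = 2.140 + 1.698 + 2.418 + 2.799 + 0.551 + 1.545 = 11.151
Sum of off-diagonal covariances = 12.430
σ²_T = 11.151 + 2 × 12.430 = 36.011
α = (k/(k−1))·(1 − Σσᵢ²/σ²_T) = (6/5)·(1 − 11.151/36.011) = 0.828

α = 0.828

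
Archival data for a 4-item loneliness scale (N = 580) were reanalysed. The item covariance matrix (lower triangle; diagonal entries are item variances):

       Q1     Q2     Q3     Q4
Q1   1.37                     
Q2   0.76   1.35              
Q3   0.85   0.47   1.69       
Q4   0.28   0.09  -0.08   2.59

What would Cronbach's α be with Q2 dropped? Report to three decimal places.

Cronbach's α = 0.406

Remaining items: Q1, Q3, Q4 (k = 3).
sum of item variances = 1.37 + 1.69 + 2.59 = 5.65
σ²_total = 5.65 + 2 × 1.05 = 7.75
α (item deleted) = (3/2)·(1 − 5.65/7.75) = 0.406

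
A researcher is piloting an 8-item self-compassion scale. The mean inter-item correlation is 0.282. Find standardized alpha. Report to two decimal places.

standardized alpha = 0.76

Standardized α = k·r̄ / (1 + (k−1)·r̄) = 8 × 0.282 / (1 + 7 × 0.282)
  = 2.2560 / 2.9740 = 0.76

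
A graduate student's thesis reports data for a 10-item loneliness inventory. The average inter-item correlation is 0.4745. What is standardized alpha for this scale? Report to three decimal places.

α = 0.900

Standardized α = k·r̄ / (1 + (k−1)·r̄) = 10 × 0.4745 / (1 + 9 × 0.4745)
  = 4.7450 / 5.2705 = 0.900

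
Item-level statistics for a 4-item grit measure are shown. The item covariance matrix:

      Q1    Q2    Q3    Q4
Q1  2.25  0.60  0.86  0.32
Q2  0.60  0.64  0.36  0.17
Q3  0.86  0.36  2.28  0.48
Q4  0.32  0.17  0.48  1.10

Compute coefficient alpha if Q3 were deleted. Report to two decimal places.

Remaining items: Q1, Q2, Q4 (k = 3).
Σσᵢ² = 2.25 + 0.64 + 1.10 = 3.99
total variance = 3.99 + 2 × 1.09 = 6.17
α (item deleted) = (3/2)·(1 − 3.99/6.17) = 0.53

α = 0.53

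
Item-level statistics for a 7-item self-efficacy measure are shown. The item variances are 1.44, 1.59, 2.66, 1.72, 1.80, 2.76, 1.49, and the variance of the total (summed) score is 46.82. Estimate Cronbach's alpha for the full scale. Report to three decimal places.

sum of item variances = 1.44 + 1.59 + 2.66 + 1.72 + 1.80 + 2.76 + 1.49 = 13.46
α = (k/(k−1))·(1 − sum of item variances/total variance) = (7/6)·(1 − 13.46/46.82) = 0.831

Cronbach's alpha = 0.831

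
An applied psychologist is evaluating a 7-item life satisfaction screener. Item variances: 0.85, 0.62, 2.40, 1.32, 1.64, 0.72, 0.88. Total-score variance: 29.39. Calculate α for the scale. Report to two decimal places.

α = 0.83

Σσ²ᵢ = 0.85 + 0.62 + 2.40 + 1.32 + 1.64 + 0.72 + 0.88 = 8.43
α = (k/(k−1))·(1 − Σσ²ᵢ/Var(T)) = (7/6)·(1 − 8.43/29.39) = 0.83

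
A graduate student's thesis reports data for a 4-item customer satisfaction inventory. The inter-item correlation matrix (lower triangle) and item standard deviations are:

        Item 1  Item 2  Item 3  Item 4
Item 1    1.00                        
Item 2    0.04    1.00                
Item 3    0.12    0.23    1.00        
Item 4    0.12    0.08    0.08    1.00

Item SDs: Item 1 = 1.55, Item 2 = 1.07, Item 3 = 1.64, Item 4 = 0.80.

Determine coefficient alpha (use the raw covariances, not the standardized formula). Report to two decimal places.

coefficient alpha = 0.32

Σσ²ᵢ = 1.55² + 1.07² + 1.64² + 0.80² = 6.8770
Covariances σ_ij = r_ij · s_i · s_j:
  σ(Item 1,Item 2) = 0.04 × 1.55 × 1.07 = 0.0663
  σ(Item 1,Item 3) = 0.12 × 1.55 × 1.64 = 0.3050
  σ(Item 1,Item 4) = 0.12 × 1.55 × 0.80 = 0.1488
  σ(Item 2,Item 3) = 0.23 × 1.07 × 1.64 = 0.4036
  σ(Item 2,Item 4) = 0.08 × 1.07 × 0.80 = 0.0685
  σ(Item 3,Item 4) = 0.08 × 1.64 × 0.80 = 0.1050
σ²_T = Σσ²ᵢ + 2·Σσ_ij = 6.8770 + 2 × 1.0972 = 9.0714
α = (4/3)·(1 − 6.8770/9.0714) = 0.32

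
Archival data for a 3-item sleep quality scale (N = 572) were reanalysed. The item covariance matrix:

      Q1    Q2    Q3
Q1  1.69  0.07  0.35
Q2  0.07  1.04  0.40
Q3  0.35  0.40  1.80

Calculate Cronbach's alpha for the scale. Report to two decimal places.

sum of item variances = 1.69 + 1.04 + 1.80 = 4.53
Sum of off-diagonal covariances = 0.82
Var(T) = 4.53 + 2 × 0.82 = 6.17
α = (k/(k−1))·(1 − sum of item variances/Var(T)) = (3/2)·(1 − 4.53/6.17) = 0.40

α = 0.40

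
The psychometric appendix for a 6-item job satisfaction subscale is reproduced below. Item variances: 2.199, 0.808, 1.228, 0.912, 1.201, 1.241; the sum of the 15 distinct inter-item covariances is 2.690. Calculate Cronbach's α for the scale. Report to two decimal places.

α = 0.50

Σσ²ᵢ = 2.199 + 0.808 + 1.228 + 0.912 + 1.201 + 1.241 = 7.589
Sum of distinct covariances = 2.690
Var(T) = Σσ²ᵢ + 2·Σcov = 7.589 + 2 × 2.690 = 12.969
α = (6/5)·(1 − 7.589/12.969) = 0.50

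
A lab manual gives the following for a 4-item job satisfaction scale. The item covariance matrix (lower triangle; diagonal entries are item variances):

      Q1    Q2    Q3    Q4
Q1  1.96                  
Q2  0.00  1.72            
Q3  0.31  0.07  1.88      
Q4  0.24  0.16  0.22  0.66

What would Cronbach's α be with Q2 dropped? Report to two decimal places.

α = 0.38

Remaining items: Q1, Q3, Q4 (k = 3).
ΣVar(i) = 1.96 + 1.88 + 0.66 = 4.50
total variance = 4.50 + 2 × 0.77 = 6.04
α (item deleted) = (3/2)·(1 − 4.50/6.04) = 0.38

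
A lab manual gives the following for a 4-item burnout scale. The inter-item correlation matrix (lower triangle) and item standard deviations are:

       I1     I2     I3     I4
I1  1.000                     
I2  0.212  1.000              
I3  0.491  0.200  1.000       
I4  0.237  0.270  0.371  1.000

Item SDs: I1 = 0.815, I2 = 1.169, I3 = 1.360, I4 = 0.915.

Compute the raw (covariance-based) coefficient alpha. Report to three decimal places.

Σσ²ᵢ = 0.815² + 1.169² + 1.360² + 0.915² = 4.7176
Covariances σ_ij = r_ij · s_i · s_j:
  σ(I1,I2) = 0.212 × 0.815 × 1.169 = 0.2020
  σ(I1,I3) = 0.491 × 0.815 × 1.360 = 0.5442
  σ(I1,I4) = 0.237 × 0.815 × 0.915 = 0.1767
  σ(I2,I3) = 0.200 × 1.169 × 1.360 = 0.3180
  σ(I2,I4) = 0.270 × 1.169 × 0.915 = 0.2888
  σ(I3,I4) = 0.371 × 1.360 × 0.915 = 0.4617
σ²_T = Σσ²ᵢ + 2·Σσ_ij = 4.7176 + 2 × 1.9914 = 8.7004
α = (4/3)·(1 − 4.7176/8.7004) = 0.610

α = 0.610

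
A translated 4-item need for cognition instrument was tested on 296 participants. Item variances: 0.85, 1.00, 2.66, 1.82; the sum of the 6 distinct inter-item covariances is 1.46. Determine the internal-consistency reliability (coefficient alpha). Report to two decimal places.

ΣVar(i) = 0.85 + 1.00 + 2.66 + 1.82 = 6.33
Sum of distinct covariances = 1.46
σ²_T = ΣVar(i) + 2·Σcov = 6.33 + 2 × 1.46 = 9.25
α = (4/3)·(1 − 6.33/9.25) = 0.42

α = 0.42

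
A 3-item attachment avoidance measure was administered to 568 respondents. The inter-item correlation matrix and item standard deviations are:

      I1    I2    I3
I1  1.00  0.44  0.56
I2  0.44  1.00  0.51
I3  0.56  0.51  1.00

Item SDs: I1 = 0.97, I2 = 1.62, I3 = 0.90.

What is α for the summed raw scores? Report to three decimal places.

α = 0.702

Σσ²ᵢ = 0.97² + 1.62² + 0.90² = 4.3753
Covariances σ_ij = r_ij · s_i · s_j:
  σ(I1,I2) = 0.44 × 0.97 × 1.62 = 0.6914
  σ(I1,I3) = 0.56 × 0.97 × 0.90 = 0.4889
  σ(I2,I3) = 0.51 × 1.62 × 0.90 = 0.7436
σ²_T = Σσ²ᵢ + 2·Σσ_ij = 4.3753 + 2 × 1.9239 = 8.2231
α = (3/2)·(1 − 4.3753/8.2231) = 0.702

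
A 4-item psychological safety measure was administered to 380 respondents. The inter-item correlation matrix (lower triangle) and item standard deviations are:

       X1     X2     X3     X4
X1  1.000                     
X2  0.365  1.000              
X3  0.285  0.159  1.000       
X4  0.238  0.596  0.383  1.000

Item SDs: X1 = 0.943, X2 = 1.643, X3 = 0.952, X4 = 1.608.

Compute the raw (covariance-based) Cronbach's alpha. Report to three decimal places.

Σσ²ᵢ = 0.943² + 1.643² + 0.952² + 1.608² = 7.0807
Covariances σ_ij = r_ij · s_i · s_j:
  σ(X1,X2) = 0.365 × 0.943 × 1.643 = 0.5655
  σ(X1,X3) = 0.285 × 0.943 × 0.952 = 0.2559
  σ(X1,X4) = 0.238 × 0.943 × 1.608 = 0.3609
  σ(X2,X3) = 0.159 × 1.643 × 0.952 = 0.2487
  σ(X2,X4) = 0.596 × 1.643 × 1.608 = 1.5746
  σ(X3,X4) = 0.383 × 0.952 × 1.608 = 0.5863
σ²_T = Σσ²ᵢ + 2·Σσ_ij = 7.0807 + 2 × 3.5919 = 14.2645
α = (4/3)·(1 − 7.0807/14.2645) = 0.671

Cronbach's alpha = 0.671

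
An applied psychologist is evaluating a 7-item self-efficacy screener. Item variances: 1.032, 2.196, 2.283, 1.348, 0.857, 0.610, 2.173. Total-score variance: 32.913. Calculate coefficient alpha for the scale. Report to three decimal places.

Σσᵢ² = 1.032 + 2.196 + 2.283 + 1.348 + 0.857 + 0.610 + 2.173 = 10.499
α = (k/(k−1))·(1 − Σσᵢ²/total variance) = (7/6)·(1 − 10.499/32.913) = 0.795

α = 0.795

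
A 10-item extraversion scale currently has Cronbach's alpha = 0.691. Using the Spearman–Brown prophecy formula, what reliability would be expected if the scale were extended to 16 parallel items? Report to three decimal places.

predicted reliability = 0.782

Length factor m = 16/10 = 1.6000
α' = m·α / (1 + (m−1)·α)
   = 16/10 × 0.691 / (1 + (16/10 − 1) × 0.691)
   = 1.1056 / 1.4146 = 0.782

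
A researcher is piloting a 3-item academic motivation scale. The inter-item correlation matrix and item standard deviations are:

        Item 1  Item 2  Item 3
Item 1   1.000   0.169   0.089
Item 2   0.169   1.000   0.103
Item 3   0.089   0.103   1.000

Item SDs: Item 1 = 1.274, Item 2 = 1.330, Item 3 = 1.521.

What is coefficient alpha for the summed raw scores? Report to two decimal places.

Σσ²ᵢ = 1.274² + 1.330² + 1.521² = 5.7054
Covariances σ_ij = r_ij · s_i · s_j:
  σ(Item 1,Item 2) = 0.169 × 1.274 × 1.330 = 0.2864
  σ(Item 1,Item 3) = 0.089 × 1.274 × 1.521 = 0.1725
  σ(Item 2,Item 3) = 0.103 × 1.330 × 1.521 = 0.2084
σ²_T = Σσ²ᵢ + 2·Σσ_ij = 5.7054 + 2 × 0.6673 = 7.0400
α = (3/2)·(1 − 5.7054/7.0400) = 0.28

α = 0.28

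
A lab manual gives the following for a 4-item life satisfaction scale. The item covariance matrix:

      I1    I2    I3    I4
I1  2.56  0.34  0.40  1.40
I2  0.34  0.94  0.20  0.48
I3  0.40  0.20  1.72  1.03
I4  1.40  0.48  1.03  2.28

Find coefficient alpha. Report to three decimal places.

coefficient alpha = 0.675

sum of item variances = 2.56 + 0.94 + 1.72 + 2.28 = 7.50
Σ_{i<j} σ_ij = 3.85
Var(T) = 7.50 + 2 × 3.85 = 15.20
α = (k/(k−1))·(1 − sum of item variances/Var(T)) = (4/3)·(1 − 7.50/15.20) = 0.675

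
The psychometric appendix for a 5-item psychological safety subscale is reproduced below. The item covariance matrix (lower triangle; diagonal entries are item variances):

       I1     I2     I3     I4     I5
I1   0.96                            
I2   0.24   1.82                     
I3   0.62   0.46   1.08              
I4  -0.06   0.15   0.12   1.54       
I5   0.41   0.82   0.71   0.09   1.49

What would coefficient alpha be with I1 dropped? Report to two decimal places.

Remaining items: I2, I3, I4, I5 (k = 4).
ΣVar(i) = 1.82 + 1.08 + 1.54 + 1.49 = 5.93
σ²_T = 5.93 + 2 × 2.35 = 10.63
α (item deleted) = (4/3)·(1 − 5.93/10.63) = 0.59

coefficient alpha = 0.59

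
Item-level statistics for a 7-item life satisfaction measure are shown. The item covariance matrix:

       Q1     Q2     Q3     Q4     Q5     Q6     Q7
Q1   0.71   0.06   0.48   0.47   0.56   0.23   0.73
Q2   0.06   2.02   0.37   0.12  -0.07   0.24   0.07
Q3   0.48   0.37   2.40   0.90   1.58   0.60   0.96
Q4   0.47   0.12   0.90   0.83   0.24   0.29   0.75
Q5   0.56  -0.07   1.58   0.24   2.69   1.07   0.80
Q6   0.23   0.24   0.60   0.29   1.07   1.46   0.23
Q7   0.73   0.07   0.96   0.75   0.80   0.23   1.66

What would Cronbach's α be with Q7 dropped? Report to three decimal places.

Remaining items: Q1, Q2, Q3, Q4, Q5, Q6 (k = 6).
sum of item variances = 0.71 + 2.02 + 2.40 + 0.83 + 2.69 + 1.46 = 10.11
σ²_T = 10.11 + 2 × 7.14 = 24.39
α (item deleted) = (6/5)·(1 − 10.11/24.39) = 0.703

α = 0.703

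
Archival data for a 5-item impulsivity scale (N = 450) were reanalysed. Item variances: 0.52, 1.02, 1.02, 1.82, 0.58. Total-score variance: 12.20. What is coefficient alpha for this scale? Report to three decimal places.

ΣVar(i) = 0.52 + 1.02 + 1.02 + 1.82 + 0.58 = 4.96
α = (k/(k−1))·(1 − ΣVar(i)/total variance) = (5/4)·(1 − 4.96/12.20) = 0.742

coefficient alpha = 0.742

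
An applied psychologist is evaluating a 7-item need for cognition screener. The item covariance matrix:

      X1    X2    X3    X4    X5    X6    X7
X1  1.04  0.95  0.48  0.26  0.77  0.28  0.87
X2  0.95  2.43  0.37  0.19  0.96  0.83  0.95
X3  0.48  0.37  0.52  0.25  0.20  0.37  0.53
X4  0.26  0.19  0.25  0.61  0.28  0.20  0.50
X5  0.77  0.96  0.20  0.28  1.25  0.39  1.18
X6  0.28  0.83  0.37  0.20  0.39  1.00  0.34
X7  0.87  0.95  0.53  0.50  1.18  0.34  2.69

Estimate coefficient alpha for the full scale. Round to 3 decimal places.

coefficient alpha = 0.817

ΣVar(i) = 1.04 + 2.43 + 0.52 + 0.61 + 1.25 + 1.00 + 2.69 = 9.54
Sum of off-diagonal covariances = 11.15
total variance = 9.54 + 2 × 11.15 = 31.84
α = (k/(k−1))·(1 − ΣVar(i)/total variance) = (7/6)·(1 − 9.54/31.84) = 0.817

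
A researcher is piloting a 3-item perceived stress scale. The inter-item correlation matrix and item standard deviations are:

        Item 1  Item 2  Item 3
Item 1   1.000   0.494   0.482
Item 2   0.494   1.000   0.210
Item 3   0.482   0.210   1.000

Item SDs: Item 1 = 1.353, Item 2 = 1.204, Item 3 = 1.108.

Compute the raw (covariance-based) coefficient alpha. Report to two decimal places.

Σσ²ᵢ = 1.353² + 1.204² + 1.108² = 4.5079
Covariances σ_ij = r_ij · s_i · s_j:
  σ(Item 1,Item 2) = 0.494 × 1.353 × 1.204 = 0.8047
  σ(Item 1,Item 3) = 0.482 × 1.353 × 1.108 = 0.7226
  σ(Item 2,Item 3) = 0.210 × 1.204 × 1.108 = 0.2801
σ²_T = Σσ²ᵢ + 2·Σσ_ij = 4.5079 + 2 × 1.8074 = 8.1227
α = (3/2)·(1 − 4.5079/8.1227) = 0.67

α = 0.67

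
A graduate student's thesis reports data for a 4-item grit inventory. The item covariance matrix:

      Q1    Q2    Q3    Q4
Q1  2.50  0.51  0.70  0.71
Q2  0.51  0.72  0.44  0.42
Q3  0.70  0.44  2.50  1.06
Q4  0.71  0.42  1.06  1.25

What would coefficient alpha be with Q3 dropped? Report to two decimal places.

Remaining items: Q1, Q2, Q4 (k = 3).
Σσᵢ² = 2.50 + 0.72 + 1.25 = 4.47
total variance = 4.47 + 2 × 1.64 = 7.75
α (item deleted) = (3/2)·(1 − 4.47/7.75) = 0.63

α = 0.63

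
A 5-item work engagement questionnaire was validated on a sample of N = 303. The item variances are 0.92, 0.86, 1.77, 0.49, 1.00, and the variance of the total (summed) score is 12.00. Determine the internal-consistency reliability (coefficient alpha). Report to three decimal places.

α = 0.725

ΣVar(i) = 0.92 + 0.86 + 1.77 + 0.49 + 1.00 = 5.04
α = (k/(k−1))·(1 − ΣVar(i)/total variance) = (5/4)·(1 − 5.04/12.00) = 0.725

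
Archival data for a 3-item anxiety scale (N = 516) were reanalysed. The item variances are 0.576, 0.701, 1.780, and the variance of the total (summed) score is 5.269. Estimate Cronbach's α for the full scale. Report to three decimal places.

Cronbach's α = 0.630

Σσ²ᵢ = 0.576 + 0.701 + 1.780 = 3.057
α = (k/(k−1))·(1 − Σσ²ᵢ/Var(T)) = (3/2)·(1 − 3.057/5.269) = 0.630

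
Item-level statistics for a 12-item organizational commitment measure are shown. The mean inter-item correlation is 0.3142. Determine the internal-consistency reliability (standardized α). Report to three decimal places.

α = 0.846

Standardized α = k·r̄ / (1 + (k−1)·r̄) = 12 × 0.3142 / (1 + 11 × 0.3142)
  = 3.7704 / 4.4562 = 0.846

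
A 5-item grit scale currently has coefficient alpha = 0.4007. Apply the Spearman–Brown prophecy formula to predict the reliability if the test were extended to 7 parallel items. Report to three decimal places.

predicted reliability = 0.483

Length factor m = 7/5 = 1.4000
α' = m·α / (1 + (m−1)·α)
   = 7/5 × 0.4007 / (1 + (7/5 − 1) × 0.4007)
   = 0.5610 / 1.1603 = 0.483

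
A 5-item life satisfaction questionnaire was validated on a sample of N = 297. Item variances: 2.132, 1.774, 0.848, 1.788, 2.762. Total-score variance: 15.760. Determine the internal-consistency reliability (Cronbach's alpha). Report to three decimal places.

Cronbach's alpha = 0.512

Σσ²ᵢ = 2.132 + 1.774 + 0.848 + 1.788 + 2.762 = 9.304
α = (k/(k−1))·(1 − Σσ²ᵢ/total variance) = (5/4)·(1 − 9.304/15.760) = 0.512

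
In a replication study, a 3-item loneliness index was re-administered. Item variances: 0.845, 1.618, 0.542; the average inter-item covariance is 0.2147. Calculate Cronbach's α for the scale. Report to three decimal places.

Cronbach's α = 0.450

Σσᵢ² = 0.845 + 1.618 + 0.542 = 3.005
Sum of the 3 distinct covariances = 3 × 0.2147 = 0.6441
total variance = Σσᵢ² + 2·Σcov = 3.005 + 2 × 0.6441 = 4.2932
α = (3/2)·(1 − 3.005/4.2932) = 0.450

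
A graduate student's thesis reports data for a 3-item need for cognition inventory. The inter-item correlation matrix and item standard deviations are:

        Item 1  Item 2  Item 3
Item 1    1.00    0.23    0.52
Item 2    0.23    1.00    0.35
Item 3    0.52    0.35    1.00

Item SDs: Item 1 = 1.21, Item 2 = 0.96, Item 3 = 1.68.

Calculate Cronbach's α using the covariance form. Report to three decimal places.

Cronbach's α = 0.631

Σσ²ᵢ = 1.21² + 0.96² + 1.68² = 5.2081
Covariances σ_ij = r_ij · s_i · s_j:
  σ(Item 1,Item 2) = 0.23 × 1.21 × 0.96 = 0.2672
  σ(Item 1,Item 3) = 0.52 × 1.21 × 1.68 = 1.0571
  σ(Item 2,Item 3) = 0.35 × 0.96 × 1.68 = 0.5645
σ²_T = Σσ²ᵢ + 2·Σσ_ij = 5.2081 + 2 × 1.8888 = 8.9857
α = (3/2)·(1 − 5.2081/8.9857) = 0.631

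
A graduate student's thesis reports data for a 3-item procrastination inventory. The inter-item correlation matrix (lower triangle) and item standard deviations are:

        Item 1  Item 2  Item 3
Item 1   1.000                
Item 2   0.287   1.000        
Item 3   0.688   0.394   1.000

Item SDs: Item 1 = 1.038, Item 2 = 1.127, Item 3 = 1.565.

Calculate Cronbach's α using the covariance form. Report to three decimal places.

α = 0.709

Σσ²ᵢ = 1.038² + 1.127² + 1.565² = 4.7968
Covariances σ_ij = r_ij · s_i · s_j:
  σ(Item 1,Item 2) = 0.287 × 1.038 × 1.127 = 0.3357
  σ(Item 1,Item 3) = 0.688 × 1.038 × 1.565 = 1.1176
  σ(Item 2,Item 3) = 0.394 × 1.127 × 1.565 = 0.6949
σ²_T = Σσ²ᵢ + 2·Σσ_ij = 4.7968 + 2 × 2.1482 = 9.0932
α = (3/2)·(1 − 4.7968/9.0932) = 0.709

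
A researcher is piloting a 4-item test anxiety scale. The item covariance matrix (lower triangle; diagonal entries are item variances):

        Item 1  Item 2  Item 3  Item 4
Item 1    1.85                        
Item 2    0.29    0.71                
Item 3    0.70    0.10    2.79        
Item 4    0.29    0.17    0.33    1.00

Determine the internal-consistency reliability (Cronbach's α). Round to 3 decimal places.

α = 0.496

sum of item variances = 1.85 + 0.71 + 2.79 + 1.00 = 6.35
Σ_{i<j} σ_ij = 1.88
σ²_total = 6.35 + 2 × 1.88 = 10.11
α = (k/(k−1))·(1 − sum of item variances/σ²_total) = (4/3)·(1 − 6.35/10.11) = 0.496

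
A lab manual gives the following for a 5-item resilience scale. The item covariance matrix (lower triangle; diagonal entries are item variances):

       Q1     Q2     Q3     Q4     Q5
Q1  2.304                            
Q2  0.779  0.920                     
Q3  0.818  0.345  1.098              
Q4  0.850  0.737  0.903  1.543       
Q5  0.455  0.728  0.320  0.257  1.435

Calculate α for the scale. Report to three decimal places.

α = 0.786

Σσᵢ² = 2.304 + 0.920 + 1.098 + 1.543 + 1.435 = 7.300
Sum of the distinct covariances = 6.192
σ²_total = 7.300 + 2 × 6.192 = 19.684
α = (k/(k−1))·(1 − Σσᵢ²/σ²_total) = (5/4)·(1 − 7.300/19.684) = 0.786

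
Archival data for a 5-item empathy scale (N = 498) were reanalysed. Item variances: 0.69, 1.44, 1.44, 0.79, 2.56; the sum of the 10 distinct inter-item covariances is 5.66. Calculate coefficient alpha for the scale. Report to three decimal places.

α = 0.776

ΣVar(i) = 0.69 + 1.44 + 1.44 + 0.79 + 2.56 = 6.92
Sum of distinct covariances = 5.66
σ²_total = ΣVar(i) + 2·Σcov = 6.92 + 2 × 5.66 = 18.24
α = (5/4)·(1 − 6.92/18.24) = 0.776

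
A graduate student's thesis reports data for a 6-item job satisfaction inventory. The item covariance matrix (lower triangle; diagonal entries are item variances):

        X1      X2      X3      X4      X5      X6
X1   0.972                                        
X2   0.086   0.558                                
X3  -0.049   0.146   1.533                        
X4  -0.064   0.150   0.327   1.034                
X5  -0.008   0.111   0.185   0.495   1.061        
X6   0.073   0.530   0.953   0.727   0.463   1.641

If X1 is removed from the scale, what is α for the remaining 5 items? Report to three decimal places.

α = 0.730

Remaining items: X2, X3, X4, X5, X6 (k = 5).
ΣVar(i) = 0.558 + 1.533 + 1.034 + 1.061 + 1.641 = 5.827
total variance = 5.827 + 2 × 4.087 = 14.001
α (item deleted) = (5/4)·(1 − 5.827/14.001) = 0.730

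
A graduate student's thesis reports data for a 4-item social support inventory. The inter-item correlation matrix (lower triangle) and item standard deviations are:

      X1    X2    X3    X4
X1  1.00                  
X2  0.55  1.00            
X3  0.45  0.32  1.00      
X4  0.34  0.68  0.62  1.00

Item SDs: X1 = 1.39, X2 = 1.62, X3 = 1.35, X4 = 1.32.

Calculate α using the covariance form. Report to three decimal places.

α = 0.793

Σσ²ᵢ = 1.39² + 1.62² + 1.35² + 1.32² = 8.1214
Covariances σ_ij = r_ij · s_i · s_j:
  σ(X1,X2) = 0.55 × 1.39 × 1.62 = 1.2385
  σ(X1,X3) = 0.45 × 1.39 × 1.35 = 0.8444
  σ(X1,X4) = 0.34 × 1.39 × 1.32 = 0.6238
  σ(X2,X3) = 0.32 × 1.62 × 1.35 = 0.6998
  σ(X2,X4) = 0.68 × 1.62 × 1.32 = 1.4541
  σ(X3,X4) = 0.62 × 1.35 × 1.32 = 1.1048
σ²_T = Σσ²ᵢ + 2·Σσ_ij = 8.1214 + 2 × 5.9654 = 20.0522
α = (4/3)·(1 − 8.1214/20.0522) = 0.793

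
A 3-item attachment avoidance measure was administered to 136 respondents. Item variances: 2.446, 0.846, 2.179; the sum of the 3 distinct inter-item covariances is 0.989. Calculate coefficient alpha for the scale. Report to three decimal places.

coefficient alpha = 0.398

Σσ²ᵢ = 2.446 + 0.846 + 2.179 = 5.471
Sum of distinct covariances = 0.989
σ²_T = Σσ²ᵢ + 2·Σcov = 5.471 + 2 × 0.989 = 7.449
α = (3/2)·(1 − 5.471/7.449) = 0.398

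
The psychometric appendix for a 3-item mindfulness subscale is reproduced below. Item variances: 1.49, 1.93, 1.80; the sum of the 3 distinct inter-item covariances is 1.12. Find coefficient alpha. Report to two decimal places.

α = 0.45

Σσᵢ² = 1.49 + 1.93 + 1.80 = 5.22
Sum of distinct covariances = 1.12
Var(T) = Σσᵢ² + 2·Σcov = 5.22 + 2 × 1.12 = 7.46
α = (3/2)·(1 − 5.22/7.46) = 0.45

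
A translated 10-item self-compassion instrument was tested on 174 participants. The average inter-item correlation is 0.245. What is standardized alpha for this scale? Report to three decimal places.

α = 0.764

Standardized α = k·r̄ / (1 + (k−1)·r̄) = 10 × 0.245 / (1 + 9 × 0.245)
  = 2.4500 / 3.2050 = 0.764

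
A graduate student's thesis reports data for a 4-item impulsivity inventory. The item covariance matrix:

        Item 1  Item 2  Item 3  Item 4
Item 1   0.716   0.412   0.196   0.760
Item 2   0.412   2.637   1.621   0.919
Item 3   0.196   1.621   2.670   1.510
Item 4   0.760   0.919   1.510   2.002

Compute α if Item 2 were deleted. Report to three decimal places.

α = 0.717

Remaining items: Item 1, Item 3, Item 4 (k = 3).
ΣVar(i) = 0.716 + 2.670 + 2.002 = 5.388
Var(T) = 5.388 + 2 × 2.466 = 10.320
α (item deleted) = (3/2)·(1 − 5.388/10.320) = 0.717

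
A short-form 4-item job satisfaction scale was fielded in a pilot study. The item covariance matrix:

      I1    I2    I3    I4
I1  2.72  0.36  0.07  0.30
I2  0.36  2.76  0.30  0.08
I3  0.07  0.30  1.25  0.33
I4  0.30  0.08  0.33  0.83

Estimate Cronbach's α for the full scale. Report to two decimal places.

α = 0.37

ΣVar(i) = 2.72 + 2.76 + 1.25 + 0.83 = 7.56
Sum of the distinct covariances = 1.44
total variance = 7.56 + 2 × 1.44 = 10.44
α = (k/(k−1))·(1 − ΣVar(i)/total variance) = (4/3)·(1 − 7.56/10.44) = 0.37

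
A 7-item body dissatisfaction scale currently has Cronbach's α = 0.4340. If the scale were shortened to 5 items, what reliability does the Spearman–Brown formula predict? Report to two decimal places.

predicted reliability = 0.35

Length factor m = 5/7 = 0.7143
α' = m·α / (1 − (1−m)·α)
   = 5/7 × 0.4340 / (1 − (1 − 5/7) × 0.4340)
   = 0.3100 / 0.8760 = 0.35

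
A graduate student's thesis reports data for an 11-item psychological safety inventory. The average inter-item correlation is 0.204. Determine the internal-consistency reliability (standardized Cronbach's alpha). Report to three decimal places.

α = 0.738

Standardized α = k·r̄ / (1 + (k−1)·r̄) = 11 × 0.204 / (1 + 10 × 0.204)
  = 2.2440 / 3.0400 = 0.738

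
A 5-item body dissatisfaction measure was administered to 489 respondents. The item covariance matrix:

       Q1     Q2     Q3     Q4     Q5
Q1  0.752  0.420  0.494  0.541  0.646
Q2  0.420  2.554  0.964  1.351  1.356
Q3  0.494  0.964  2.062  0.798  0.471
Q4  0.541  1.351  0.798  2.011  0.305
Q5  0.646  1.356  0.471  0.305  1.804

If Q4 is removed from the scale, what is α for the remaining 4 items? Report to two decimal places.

α = 0.73

Remaining items: Q1, Q2, Q3, Q5 (k = 4).
Σσ²ᵢ = 0.752 + 2.554 + 2.062 + 1.804 = 7.172
σ²_total = 7.172 + 2 × 4.351 = 15.874
α (item deleted) = (4/3)·(1 − 7.172/15.874) = 0.73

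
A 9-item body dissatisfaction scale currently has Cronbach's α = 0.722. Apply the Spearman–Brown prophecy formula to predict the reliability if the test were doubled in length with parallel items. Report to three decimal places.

predicted reliability = 0.839

Length factor m = 2
α' = m·α / (1 + (m−1)·α)
   = 2 × 0.722 / (1 + (2 − 1) × 0.722)
   = 1.4440 / 1.7220 = 0.839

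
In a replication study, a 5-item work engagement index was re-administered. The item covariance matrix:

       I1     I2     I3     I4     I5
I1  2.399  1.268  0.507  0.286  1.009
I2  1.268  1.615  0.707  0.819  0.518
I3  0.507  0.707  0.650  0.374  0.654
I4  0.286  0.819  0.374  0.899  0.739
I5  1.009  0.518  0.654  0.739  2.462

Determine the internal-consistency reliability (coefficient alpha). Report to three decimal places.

α = 0.790

sum of item variances = 2.399 + 1.615 + 0.650 + 0.899 + 2.462 = 8.025
Σ_{i<j} σ_ij = 6.881
σ²_total = 8.025 + 2 × 6.881 = 21.787
α = (k/(k−1))·(1 − sum of item variances/σ²_total) = (5/4)·(1 − 8.025/21.787) = 0.790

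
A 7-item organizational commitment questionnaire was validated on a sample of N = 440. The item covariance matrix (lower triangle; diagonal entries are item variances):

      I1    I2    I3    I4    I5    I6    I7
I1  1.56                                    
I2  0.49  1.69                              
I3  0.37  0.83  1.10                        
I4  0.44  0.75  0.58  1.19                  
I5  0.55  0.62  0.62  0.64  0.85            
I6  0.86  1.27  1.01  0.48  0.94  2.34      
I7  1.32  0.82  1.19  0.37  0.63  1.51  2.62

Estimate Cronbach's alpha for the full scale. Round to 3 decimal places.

Σσᵢ² = 1.56 + 1.69 + 1.10 + 1.19 + 0.85 + 2.34 + 2.62 = 11.35
Sum of the distinct covariances = 16.29
Var(T) = 11.35 + 2 × 16.29 = 43.93
α = (k/(k−1))·(1 − Σσᵢ²/Var(T)) = (7/6)·(1 − 11.35/43.93) = 0.865

α = 0.865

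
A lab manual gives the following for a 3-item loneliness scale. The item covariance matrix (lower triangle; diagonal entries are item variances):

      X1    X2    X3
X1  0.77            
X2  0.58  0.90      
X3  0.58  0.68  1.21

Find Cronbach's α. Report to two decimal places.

sum of item variances = 0.77 + 0.90 + 1.21 = 2.88
Sum of off-diagonal covariances = 1.84
σ²_total = 2.88 + 2 × 1.84 = 6.56
α = (k/(k−1))·(1 − sum of item variances/σ²_total) = (3/2)·(1 − 2.88/6.56) = 0.84

α = 0.84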